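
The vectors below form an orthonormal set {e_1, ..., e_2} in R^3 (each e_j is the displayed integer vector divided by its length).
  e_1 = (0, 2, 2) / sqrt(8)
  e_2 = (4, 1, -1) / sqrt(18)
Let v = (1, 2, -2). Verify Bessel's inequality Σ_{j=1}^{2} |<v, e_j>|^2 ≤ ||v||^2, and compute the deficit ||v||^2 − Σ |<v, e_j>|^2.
Σ |<v, e_j>|^2 = 32/9; ||v||^2 = 9; deficit = 49/9

Write each e_j = u_j / sqrt(<u_j, u_j>) where u_j is the displayed integer vector. Then <v, e_j> = <v, u_j> / sqrt(<u_j, u_j>), so |<v, e_j>|^2 = <v, u_j>^2 / <u_j, u_j>.
Coefficients: <v, e_1> = 0/sqrt(8), <v, e_2> = 8/sqrt(18).
Square and sum: Σ |<v, e_j>|^2 = 32/9.
Compute ||v||^2 = v·v = 9.
Deficit = 9 − 32/9 = 49/9 ≥ 0, confirming Bessel's inequality. (The deficit equals ||v − Σ <v,e_j> e_j||^2, the squared distance from v to span{e_j}.)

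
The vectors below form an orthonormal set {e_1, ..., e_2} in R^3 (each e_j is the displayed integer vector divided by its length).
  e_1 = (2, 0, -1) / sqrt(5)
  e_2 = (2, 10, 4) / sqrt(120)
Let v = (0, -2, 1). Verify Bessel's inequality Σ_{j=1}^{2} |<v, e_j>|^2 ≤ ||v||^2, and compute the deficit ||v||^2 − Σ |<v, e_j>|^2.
Σ |<v, e_j>|^2 = 7/3; ||v||^2 = 5; deficit = 8/3

Write each e_j = u_j / sqrt(<u_j, u_j>) where u_j is the displayed integer vector. Then <v, e_j> = <v, u_j> / sqrt(<u_j, u_j>), so |<v, e_j>|^2 = <v, u_j>^2 / <u_j, u_j>.
Coefficients: <v, e_1> = -1/sqrt(5), <v, e_2> = -16/sqrt(120).
Square and sum: Σ |<v, e_j>|^2 = 7/3.
Compute ||v||^2 = v·v = 5.
Deficit = 5 − 7/3 = 8/3 ≥ 0, confirming Bessel's inequality. (The deficit equals ||v − Σ <v,e_j> e_j||^2, the squared distance from v to span{e_j}.)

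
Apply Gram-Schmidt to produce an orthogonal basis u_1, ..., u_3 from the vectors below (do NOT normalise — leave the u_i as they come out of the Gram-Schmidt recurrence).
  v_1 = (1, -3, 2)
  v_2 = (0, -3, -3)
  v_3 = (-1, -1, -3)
Orthogonal basis:
  u_1 = (1, -3, 2)
  u_2 = (-3/14, -33/14, -24/7)
  u_3 = (-5/9, -1/9, 1/9)

Apply the Gram-Schmidt recurrence
  u_1 = v_1
  u_i = v_i − Σ_{j<i} ((v_i · u_j) / (u_j · u_j)) · u_j.

Step by step this gives:
  u_1 = (1, -3, 2)
  u_2 = (-3/14, -33/14, -24/7)
  u_3 = (-5/9, -1/9, 1/9)

Orthogonality check:
  u_2 · u_1 = 0 (should be 0)
  u_3 · u_1 = 0 (should be 0)
  u_3 · u_2 = 0 (should be 0)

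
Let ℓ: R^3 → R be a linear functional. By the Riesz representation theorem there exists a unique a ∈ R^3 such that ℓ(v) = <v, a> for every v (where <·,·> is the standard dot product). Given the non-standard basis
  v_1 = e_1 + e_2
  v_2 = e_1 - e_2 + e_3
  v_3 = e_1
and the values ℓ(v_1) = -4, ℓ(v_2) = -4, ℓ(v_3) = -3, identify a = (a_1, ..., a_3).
a = (-3, -1, -2)

Write a = (a_1, ..., a_3) in the standard basis. For each basis vector v_i, ℓ(v_i) = <v_i, a> is a linear equation in the a_j's. Collect the n equations into a matrix system V a = ℓ, where row i of V is v_i (expressed in the standard basis). Since V is invertible (lower-triangular with 1s on the diagonal, up to permutation), solve by back-substitution:
  V =
[[1, 1, 0],
 [1, -1, 1],
 [1, 0, 0]]
  V a = (-4, -4, -3)
Solving gives a = (-3, -1, -2).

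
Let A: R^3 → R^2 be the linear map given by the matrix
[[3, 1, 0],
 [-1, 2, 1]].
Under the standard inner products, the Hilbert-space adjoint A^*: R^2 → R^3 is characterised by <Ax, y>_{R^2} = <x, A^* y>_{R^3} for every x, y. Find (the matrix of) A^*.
A^* = A^T =
[[3, -1],
 [1, 2],
 [0, 1]]

For real matrices with standard dot products, the defining identity <Ax, y> = <x, A^* y> gives (Ax)^T y = x^T (A^*) y, i.e. x^T A^T y = x^T (A^*) y. Since this holds for all x, y, we must have A^* = A^T. Therefore
A^* =
[[3, -1],
 [1, 2],
 [0, 1]].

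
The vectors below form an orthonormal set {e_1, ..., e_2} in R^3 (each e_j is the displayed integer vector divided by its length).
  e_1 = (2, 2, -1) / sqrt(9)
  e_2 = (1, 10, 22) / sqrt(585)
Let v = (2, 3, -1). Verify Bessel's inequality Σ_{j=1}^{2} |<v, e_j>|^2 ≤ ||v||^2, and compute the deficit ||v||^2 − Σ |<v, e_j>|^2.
Σ |<v, e_j>|^2 = 177/13; ||v||^2 = 14; deficit = 5/13

Write each e_j = u_j / sqrt(<u_j, u_j>) where u_j is the displayed integer vector. Then <v, e_j> = <v, u_j> / sqrt(<u_j, u_j>), so |<v, e_j>|^2 = <v, u_j>^2 / <u_j, u_j>.
Coefficients: <v, e_1> = 11/sqrt(9), <v, e_2> = 10/sqrt(585).
Square and sum: Σ |<v, e_j>|^2 = 177/13.
Compute ||v||^2 = v·v = 14.
Deficit = 14 − 177/13 = 5/13 ≥ 0, confirming Bessel's inequality. (The deficit equals ||v − Σ <v,e_j> e_j||^2, the squared distance from v to span{e_j}.)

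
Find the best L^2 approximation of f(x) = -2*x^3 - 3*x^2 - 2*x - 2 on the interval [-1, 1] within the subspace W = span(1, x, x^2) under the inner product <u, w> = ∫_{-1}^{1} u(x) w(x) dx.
g(x) = -3*x^2 - 16*x/5 - 2

The best approximation g ∈ W is the orthogonal projection of f onto W. Writing g = a_0 + a_1 x + a_2 x^2, the coefficients solve the normal equations G · a = b where
  G_{ij} = <φ_i, φ_j> and b_i = <f, φ_i>, with φ_0 = 1, φ_1 = x, φ_2 = x^2.
G =
  [2, 0, 2/3]
  [0, 2/3, 0]
  [2/3, 0, 2/5],
b = (-6, -32/15, -38/15).
Solving gives a_0 = -2, a_1 = -16/5, a_2 = -3, so
  g(x) = -3*x^2 - 16*x/5 - 2.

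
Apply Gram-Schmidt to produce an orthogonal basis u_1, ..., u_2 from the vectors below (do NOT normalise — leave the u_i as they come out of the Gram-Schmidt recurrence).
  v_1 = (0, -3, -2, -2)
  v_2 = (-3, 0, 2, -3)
Orthogonal basis:
  u_1 = (0, -3, -2, -2)
  u_2 = (-3, 6/17, 38/17, -47/17)

Apply the Gram-Schmidt recurrence
  u_1 = v_1
  u_i = v_i − Σ_{j<i} ((v_i · u_j) / (u_j · u_j)) · u_j.

Step by step this gives:
  u_1 = (0, -3, -2, -2)
  u_2 = (-3, 6/17, 38/17, -47/17)

Orthogonality check:
  u_2 · u_1 = 0 (should be 0)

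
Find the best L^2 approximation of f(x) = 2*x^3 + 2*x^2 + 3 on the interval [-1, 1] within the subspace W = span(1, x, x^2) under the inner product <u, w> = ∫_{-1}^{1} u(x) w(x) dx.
g(x) = 2*x^2 + 6*x/5 + 3

The best approximation g ∈ W is the orthogonal projection of f onto W. Writing g = a_0 + a_1 x + a_2 x^2, the coefficients solve the normal equations G · a = b where
  G_{ij} = <φ_i, φ_j> and b_i = <f, φ_i>, with φ_0 = 1, φ_1 = x, φ_2 = x^2.
G =
  [2, 0, 2/3]
  [0, 2/3, 0]
  [2/3, 0, 2/5],
b = (22/3, 4/5, 14/5).
Solving gives a_0 = 3, a_1 = 6/5, a_2 = 2, so
  g(x) = 2*x^2 + 6*x/5 + 3.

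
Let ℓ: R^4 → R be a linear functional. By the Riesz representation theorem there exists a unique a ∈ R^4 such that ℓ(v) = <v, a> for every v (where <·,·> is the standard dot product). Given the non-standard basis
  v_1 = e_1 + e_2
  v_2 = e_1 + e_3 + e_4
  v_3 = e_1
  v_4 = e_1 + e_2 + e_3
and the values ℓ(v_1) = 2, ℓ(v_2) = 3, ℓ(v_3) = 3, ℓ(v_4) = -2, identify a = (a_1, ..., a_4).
a = (3, -1, -4, 4)

Write a = (a_1, ..., a_4) in the standard basis. For each basis vector v_i, ℓ(v_i) = <v_i, a> is a linear equation in the a_j's. Collect the n equations into a matrix system V a = ℓ, where row i of V is v_i (expressed in the standard basis). Since V is invertible (lower-triangular with 1s on the diagonal, up to permutation), solve by back-substitution:
  V =
[[1, 1, 0, 0],
 [1, 0, 1, 1],
 [1, 0, 0, 0],
 [1, 1, 1, 0]]
  V a = (2, 3, 3, -2)
Solving gives a = (3, -1, -4, 4).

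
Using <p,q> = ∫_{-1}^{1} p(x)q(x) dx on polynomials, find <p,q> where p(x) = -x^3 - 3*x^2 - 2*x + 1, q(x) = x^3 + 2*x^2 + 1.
<p,q> = -226/105

Expand the product: p(x)·q(x) = -x^6 - 5*x^5 - 8*x^4 - 4*x^3 - x^2 - 2*x + 1.
∫_{-1}^{1} of each monomial x^k gives [2/(k+1) if k even, 0 if k odd]. Integrating term-by-term (or equivalently evaluating the antiderivative F(x) = -x^7/7 - 5*x^6/6 - 8*x^5/5 - x^4 - x^3/3 - x^2 + x at the endpoints):
  F(1) − F(−1) = -821/210 − (-123/70) = -226/105.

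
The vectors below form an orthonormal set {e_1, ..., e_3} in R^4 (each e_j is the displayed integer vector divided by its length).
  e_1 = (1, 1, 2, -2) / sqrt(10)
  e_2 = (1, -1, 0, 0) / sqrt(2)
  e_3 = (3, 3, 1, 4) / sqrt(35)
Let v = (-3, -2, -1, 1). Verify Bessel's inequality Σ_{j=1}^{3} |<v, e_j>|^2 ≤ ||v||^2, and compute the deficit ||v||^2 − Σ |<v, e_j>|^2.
Σ |<v, e_j>|^2 = 89/7; ||v||^2 = 15; deficit = 16/7

Write each e_j = u_j / sqrt(<u_j, u_j>) where u_j is the displayed integer vector. Then <v, e_j> = <v, u_j> / sqrt(<u_j, u_j>), so |<v, e_j>|^2 = <v, u_j>^2 / <u_j, u_j>.
Coefficients: <v, e_1> = -9/sqrt(10), <v, e_2> = -1/sqrt(2), <v, e_3> = -12/sqrt(35).
Square and sum: Σ |<v, e_j>|^2 = 89/7.
Compute ||v||^2 = v·v = 15.
Deficit = 15 − 89/7 = 16/7 ≥ 0, confirming Bessel's inequality. (The deficit equals ||v − Σ <v,e_j> e_j||^2, the squared distance from v to span{e_j}.)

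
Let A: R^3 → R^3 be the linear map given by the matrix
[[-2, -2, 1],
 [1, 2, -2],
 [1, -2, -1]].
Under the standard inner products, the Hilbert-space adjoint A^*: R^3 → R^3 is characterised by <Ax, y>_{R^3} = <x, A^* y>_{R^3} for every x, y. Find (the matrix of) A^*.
A^* = A^T =
[[-2, 1, 1],
 [-2, 2, -2],
 [1, -2, -1]]

For real matrices with standard dot products, the defining identity <Ax, y> = <x, A^* y> gives (Ax)^T y = x^T (A^*) y, i.e. x^T A^T y = x^T (A^*) y. Since this holds for all x, y, we must have A^* = A^T. Therefore
A^* =
[[-2, 1, 1],
 [-2, 2, -2],
 [1, -2, -1]].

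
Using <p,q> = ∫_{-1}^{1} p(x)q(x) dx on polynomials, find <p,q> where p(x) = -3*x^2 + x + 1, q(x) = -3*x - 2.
<p,q> = -2

Expand the product: p(x)·q(x) = 9*x^3 + 3*x^2 - 5*x - 2.
∫_{-1}^{1} of each monomial x^k gives [2/(k+1) if k even, 0 if k odd]. Integrating term-by-term (or equivalently evaluating the antiderivative F(x) = 9*x^4/4 + x^3 - 5*x^2/2 - 2*x at the endpoints):
  F(1) − F(−1) = -5/4 − (3/4) = -2.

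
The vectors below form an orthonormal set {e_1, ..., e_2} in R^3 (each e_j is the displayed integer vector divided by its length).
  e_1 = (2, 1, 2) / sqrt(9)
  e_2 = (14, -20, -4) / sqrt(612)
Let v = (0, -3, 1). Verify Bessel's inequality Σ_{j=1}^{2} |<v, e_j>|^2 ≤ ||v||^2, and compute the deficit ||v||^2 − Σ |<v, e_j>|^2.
Σ |<v, e_j>|^2 = 89/17; ||v||^2 = 10; deficit = 81/17

Write each e_j = u_j / sqrt(<u_j, u_j>) where u_j is the displayed integer vector. Then <v, e_j> = <v, u_j> / sqrt(<u_j, u_j>), so |<v, e_j>|^2 = <v, u_j>^2 / <u_j, u_j>.
Coefficients: <v, e_1> = -1/sqrt(9), <v, e_2> = 56/sqrt(612).
Square and sum: Σ |<v, e_j>|^2 = 89/17.
Compute ||v||^2 = v·v = 10.
Deficit = 10 − 89/17 = 81/17 ≥ 0, confirming Bessel's inequality. (The deficit equals ||v − Σ <v,e_j> e_j||^2, the squared distance from v to span{e_j}.)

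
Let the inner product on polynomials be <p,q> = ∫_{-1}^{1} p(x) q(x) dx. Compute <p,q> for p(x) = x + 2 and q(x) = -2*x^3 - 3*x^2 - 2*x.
<p,q> = -92/15

Expand the product: p(x)·q(x) = -2*x^4 - 7*x^3 - 8*x^2 - 4*x.
∫_{-1}^{1} of each monomial x^k gives [2/(k+1) if k even, 0 if k odd]. Integrating term-by-term (or equivalently evaluating the antiderivative F(x) = -2*x^5/5 - 7*x^4/4 - 8*x^3/3 - 2*x^2 at the endpoints):
  F(1) − F(−1) = -409/60 − (-41/60) = -92/15.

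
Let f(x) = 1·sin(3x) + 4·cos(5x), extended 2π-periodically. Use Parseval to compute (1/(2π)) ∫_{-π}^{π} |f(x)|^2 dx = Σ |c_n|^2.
Σ |c_n|^2 = 17/2

Expand |f|^2 and use orthogonality of {sin(nx), cos(mx)} on [-π, π]:
  ∫_{-π}^{π} sin(nx)^2 dx = π, ∫ cos(mx)^2 dx = π, and cross terms integrate to 0.
So ∫_{-π}^{π} f(x)^2 dx = 1^2 · π + 4^2 · π = (1 + 16)π.
Divide by 2π: (1 + 16)/2 = 17/2.
By Parseval, this equals Σ |c_n|^2.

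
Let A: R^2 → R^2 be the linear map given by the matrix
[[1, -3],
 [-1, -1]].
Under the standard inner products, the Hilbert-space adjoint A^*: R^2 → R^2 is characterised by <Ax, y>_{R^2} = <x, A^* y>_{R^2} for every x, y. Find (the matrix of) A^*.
A^* = A^T =
[[1, -1],
 [-3, -1]]

For real matrices with standard dot products, the defining identity <Ax, y> = <x, A^* y> gives (Ax)^T y = x^T (A^*) y, i.e. x^T A^T y = x^T (A^*) y. Since this holds for all x, y, we must have A^* = A^T. Therefore
A^* =
[[1, -1],
 [-3, -1]].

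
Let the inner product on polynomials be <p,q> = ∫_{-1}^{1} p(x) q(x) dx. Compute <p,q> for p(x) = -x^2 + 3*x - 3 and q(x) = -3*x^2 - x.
<p,q> = 26/5

Expand the product: p(x)·q(x) = 3*x^4 - 8*x^3 + 6*x^2 + 3*x.
∫_{-1}^{1} of each monomial x^k gives [2/(k+1) if k even, 0 if k odd]. Integrating term-by-term (or equivalently evaluating the antiderivative F(x) = 3*x^5/5 - 2*x^4 + 2*x^3 + 3*x^2/2 at the endpoints):
  F(1) − F(−1) = 21/10 − (-31/10) = 26/5.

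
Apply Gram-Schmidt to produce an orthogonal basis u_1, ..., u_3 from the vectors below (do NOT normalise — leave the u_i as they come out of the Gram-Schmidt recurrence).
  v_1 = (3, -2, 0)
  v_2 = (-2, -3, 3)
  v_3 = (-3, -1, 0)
Orthogonal basis:
  u_1 = (3, -2, 0)
  u_2 = (-2, -3, 3)
  u_3 = (-81/143, -243/286, -27/22)

Apply the Gram-Schmidt recurrence
  u_1 = v_1
  u_i = v_i − Σ_{j<i} ((v_i · u_j) / (u_j · u_j)) · u_j.

Step by step this gives:
  u_1 = (3, -2, 0)
  u_2 = (-2, -3, 3)
  u_3 = (-81/143, -243/286, -27/22)

Orthogonality check:
  u_2 · u_1 = 0 (should be 0)
  u_3 · u_1 = 0 (should be 0)
  u_3 · u_2 = 0 (should be 0)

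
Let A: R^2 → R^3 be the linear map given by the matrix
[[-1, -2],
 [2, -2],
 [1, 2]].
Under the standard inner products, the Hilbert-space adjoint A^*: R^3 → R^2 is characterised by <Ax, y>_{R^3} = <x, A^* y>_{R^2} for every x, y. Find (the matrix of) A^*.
A^* = A^T =
[[-1, 2, 1],
 [-2, -2, 2]]

For real matrices with standard dot products, the defining identity <Ax, y> = <x, A^* y> gives (Ax)^T y = x^T (A^*) y, i.e. x^T A^T y = x^T (A^*) y. Since this holds for all x, y, we must have A^* = A^T. Therefore
A^* =
[[-1, 2, 1],
 [-2, -2, 2]].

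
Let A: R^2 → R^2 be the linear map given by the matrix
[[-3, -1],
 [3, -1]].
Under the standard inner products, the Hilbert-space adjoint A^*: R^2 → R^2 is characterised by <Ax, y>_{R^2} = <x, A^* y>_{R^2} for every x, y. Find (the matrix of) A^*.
A^* = A^T =
[[-3, 3],
 [-1, -1]]

For real matrices with standard dot products, the defining identity <Ax, y> = <x, A^* y> gives (Ax)^T y = x^T (A^*) y, i.e. x^T A^T y = x^T (A^*) y. Since this holds for all x, y, we must have A^* = A^T. Therefore
A^* =
[[-3, 3],
 [-1, -1]].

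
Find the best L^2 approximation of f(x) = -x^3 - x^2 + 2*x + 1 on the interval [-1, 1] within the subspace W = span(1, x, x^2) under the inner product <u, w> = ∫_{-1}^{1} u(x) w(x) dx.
g(x) = -x^2 + 7*x/5 + 1

The best approximation g ∈ W is the orthogonal projection of f onto W. Writing g = a_0 + a_1 x + a_2 x^2, the coefficients solve the normal equations G · a = b where
  G_{ij} = <φ_i, φ_j> and b_i = <f, φ_i>, with φ_0 = 1, φ_1 = x, φ_2 = x^2.
G =
  [2, 0, 2/3]
  [0, 2/3, 0]
  [2/3, 0, 2/5],
b = (4/3, 14/15, 4/15).
Solving gives a_0 = 1, a_1 = 7/5, a_2 = -1, so
  g(x) = -x^2 + 7*x/5 + 1.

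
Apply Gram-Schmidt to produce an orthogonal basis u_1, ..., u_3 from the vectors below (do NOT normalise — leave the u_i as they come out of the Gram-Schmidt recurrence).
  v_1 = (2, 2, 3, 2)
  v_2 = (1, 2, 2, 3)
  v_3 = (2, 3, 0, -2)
Orthogonal basis:
  u_1 = (2, 2, 3, 2)
  u_2 = (-5/7, 2/7, -4/7, 9/7)
  u_3 = (5/9, 25/9, -14/9, -1)

Apply the Gram-Schmidt recurrence
  u_1 = v_1
  u_i = v_i − Σ_{j<i} ((v_i · u_j) / (u_j · u_j)) · u_j.

Step by step this gives:
  u_1 = (2, 2, 3, 2)
  u_2 = (-5/7, 2/7, -4/7, 9/7)
  u_3 = (5/9, 25/9, -14/9, -1)

Orthogonality check:
  u_2 · u_1 = 0 (should be 0)
  u_3 · u_1 = 0 (should be 0)
  u_3 · u_2 = 0 (should be 0)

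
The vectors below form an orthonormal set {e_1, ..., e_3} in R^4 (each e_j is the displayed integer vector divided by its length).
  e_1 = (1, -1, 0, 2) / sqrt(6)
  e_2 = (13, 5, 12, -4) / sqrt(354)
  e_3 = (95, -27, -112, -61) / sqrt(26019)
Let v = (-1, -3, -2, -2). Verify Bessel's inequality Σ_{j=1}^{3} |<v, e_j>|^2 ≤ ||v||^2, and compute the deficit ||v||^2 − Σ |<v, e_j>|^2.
Σ |<v, e_j>|^2 = 4574/441; ||v||^2 = 18; deficit = 3364/441

Write each e_j = u_j / sqrt(<u_j, u_j>) where u_j is the displayed integer vector. Then <v, e_j> = <v, u_j> / sqrt(<u_j, u_j>), so |<v, e_j>|^2 = <v, u_j>^2 / <u_j, u_j>.
Coefficients: <v, e_1> = -2/sqrt(6), <v, e_2> = -44/sqrt(354), <v, e_3> = 332/sqrt(26019).
Square and sum: Σ |<v, e_j>|^2 = 4574/441.
Compute ||v||^2 = v·v = 18.
Deficit = 18 − 4574/441 = 3364/441 ≥ 0, confirming Bessel's inequality. (The deficit equals ||v − Σ <v,e_j> e_j||^2, the squared distance from v to span{e_j}.)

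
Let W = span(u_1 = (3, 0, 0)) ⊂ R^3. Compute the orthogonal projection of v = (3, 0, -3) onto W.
proj_W(v) = (3, 0, 0)

Set up U = [u_1 | ... | u_1] ∈ R^(3×1). The projector onto W = col(U) is P = U (U^T U)^(-1) U^T.
Compute U^T U =
  [9],
and U^T v = (9).
Solve U^T U · c = U^T v for the coefficients: c = (1). The projection is proj_W(v) = U c.
Check: (v - proj_W(v)) · u_1 = 0  (should be 0).
Result: proj_W(v) = (3, 0, 0).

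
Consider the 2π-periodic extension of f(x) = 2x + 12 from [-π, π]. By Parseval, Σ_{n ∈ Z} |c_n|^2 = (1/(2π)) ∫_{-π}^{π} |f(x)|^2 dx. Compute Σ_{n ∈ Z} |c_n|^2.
Σ |c_n|^2 = 4π^2/3 + 144

Expand and integrate term by term over [-π, π]:
  ∫ (2x)^2 dx = 4·(2π^3/3); ∫ 2·2·(12)·x dx = 0 (odd integrand); ∫ 12^2 dx = 144·2π.
So (1/(2π)) ∫_{-π}^{π} (2x + 12)^2 dx = 4π^2/3 + 144 = 4π^2/3 + 144.
Parseval ⇒ Σ |c_n|^2 = 4π^2/3 + 144.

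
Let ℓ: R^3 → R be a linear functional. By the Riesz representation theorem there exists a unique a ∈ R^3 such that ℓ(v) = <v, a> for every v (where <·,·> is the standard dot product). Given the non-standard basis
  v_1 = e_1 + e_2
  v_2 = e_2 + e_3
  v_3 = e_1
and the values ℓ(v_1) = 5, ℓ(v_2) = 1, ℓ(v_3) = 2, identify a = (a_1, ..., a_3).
a = (2, 3, -2)

Write a = (a_1, ..., a_3) in the standard basis. For each basis vector v_i, ℓ(v_i) = <v_i, a> is a linear equation in the a_j's. Collect the n equations into a matrix system V a = ℓ, where row i of V is v_i (expressed in the standard basis). Since V is invertible (lower-triangular with 1s on the diagonal, up to permutation), solve by back-substitution:
  V =
[[1, 1, 0],
 [0, 1, 1],
 [1, 0, 0]]
  V a = (5, 1, 2)
Solving gives a = (2, 3, -2).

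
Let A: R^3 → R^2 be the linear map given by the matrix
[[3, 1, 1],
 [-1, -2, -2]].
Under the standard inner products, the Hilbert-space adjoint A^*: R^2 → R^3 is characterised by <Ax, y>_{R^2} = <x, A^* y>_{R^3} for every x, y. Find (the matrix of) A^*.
A^* = A^T =
[[3, -1],
 [1, -2],
 [1, -2]]

For real matrices with standard dot products, the defining identity <Ax, y> = <x, A^* y> gives (Ax)^T y = x^T (A^*) y, i.e. x^T A^T y = x^T (A^*) y. Since this holds for all x, y, we must have A^* = A^T. Therefore
A^* =
[[3, -1],
 [1, -2],
 [1, -2]].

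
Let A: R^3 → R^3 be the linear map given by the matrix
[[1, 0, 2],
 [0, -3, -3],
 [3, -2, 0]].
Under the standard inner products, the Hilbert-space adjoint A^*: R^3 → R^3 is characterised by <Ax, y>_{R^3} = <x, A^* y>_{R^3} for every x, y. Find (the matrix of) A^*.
A^* = A^T =
[[1, 0, 3],
 [0, -3, -2],
 [2, -3, 0]]

For real matrices with standard dot products, the defining identity <Ax, y> = <x, A^* y> gives (Ax)^T y = x^T (A^*) y, i.e. x^T A^T y = x^T (A^*) y. Since this holds for all x, y, we must have A^* = A^T. Therefore
A^* =
[[1, 0, 3],
 [0, -3, -2],
 [2, -3, 0]].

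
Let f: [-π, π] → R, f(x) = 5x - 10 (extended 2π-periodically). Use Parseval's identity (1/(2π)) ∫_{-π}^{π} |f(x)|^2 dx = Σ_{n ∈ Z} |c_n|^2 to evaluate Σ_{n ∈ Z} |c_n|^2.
Σ |c_n|^2 = 25π^2/3 + 100

Expand and integrate term by term over [-π, π]:
  ∫ (5x)^2 dx = 25·(2π^3/3); ∫ 2·5·(-10)·x dx = 0 (odd integrand); ∫ (-10)^2 dx = 100·2π.
So (1/(2π)) ∫_{-π}^{π} (5x - 10)^2 dx = 25π^2/3 + 100 = 25π^2/3 + 100.
Parseval ⇒ Σ |c_n|^2 = 25π^2/3 + 100.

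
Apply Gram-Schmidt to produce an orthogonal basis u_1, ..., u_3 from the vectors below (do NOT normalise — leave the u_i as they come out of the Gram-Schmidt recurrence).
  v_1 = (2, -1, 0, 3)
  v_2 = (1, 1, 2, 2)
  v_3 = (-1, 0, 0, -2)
Orthogonal basis:
  u_1 = (2, -1, 0, 3)
  u_2 = (0, 3/2, 2, 1/2)
  u_3 = (1/7, -31/91, 4/13, -19/91)

Apply the Gram-Schmidt recurrence
  u_1 = v_1
  u_i = v_i − Σ_{j<i} ((v_i · u_j) / (u_j · u_j)) · u_j.

Step by step this gives:
  u_1 = (2, -1, 0, 3)
  u_2 = (0, 3/2, 2, 1/2)
  u_3 = (1/7, -31/91, 4/13, -19/91)

Orthogonality check:
  u_2 · u_1 = 0 (should be 0)
  u_3 · u_1 = 0 (should be 0)
  u_3 · u_2 = 0 (should be 0)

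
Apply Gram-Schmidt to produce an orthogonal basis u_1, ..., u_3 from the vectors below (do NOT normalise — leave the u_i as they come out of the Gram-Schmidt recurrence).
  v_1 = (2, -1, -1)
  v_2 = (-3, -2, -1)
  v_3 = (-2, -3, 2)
Orthogonal basis:
  u_1 = (2, -1, -1)
  u_2 = (-2, -5/2, -3/2)
  u_3 = (9/25, -9/5, 63/25)

Apply the Gram-Schmidt recurrence
  u_1 = v_1
  u_i = v_i − Σ_{j<i} ((v_i · u_j) / (u_j · u_j)) · u_j.

Step by step this gives:
  u_1 = (2, -1, -1)
  u_2 = (-2, -5/2, -3/2)
  u_3 = (9/25, -9/5, 63/25)

Orthogonality check:
  u_2 · u_1 = 0 (should be 0)
  u_3 · u_1 = 0 (should be 0)
  u_3 · u_2 = 0 (should be 0)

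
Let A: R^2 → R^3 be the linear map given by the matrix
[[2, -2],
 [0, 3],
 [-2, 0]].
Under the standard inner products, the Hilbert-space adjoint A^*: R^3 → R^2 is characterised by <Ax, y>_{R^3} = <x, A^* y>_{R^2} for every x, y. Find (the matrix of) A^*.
A^* = A^T =
[[2, 0, -2],
 [-2, 3, 0]]

For real matrices with standard dot products, the defining identity <Ax, y> = <x, A^* y> gives (Ax)^T y = x^T (A^*) y, i.e. x^T A^T y = x^T (A^*) y. Since this holds for all x, y, we must have A^* = A^T. Therefore
A^* =
[[2, 0, -2],
 [-2, 3, 0]].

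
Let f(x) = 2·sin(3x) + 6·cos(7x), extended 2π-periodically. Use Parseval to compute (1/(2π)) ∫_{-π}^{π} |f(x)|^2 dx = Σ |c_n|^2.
Σ |c_n|^2 = 20

Expand |f|^2 and use orthogonality of {sin(nx), cos(mx)} on [-π, π]:
  ∫_{-π}^{π} sin(nx)^2 dx = π, ∫ cos(mx)^2 dx = π, and cross terms integrate to 0.
So ∫_{-π}^{π} f(x)^2 dx = 2^2 · π + 6^2 · π = (4 + 36)π.
Divide by 2π: (4 + 36)/2 = 20.
By Parseval, this equals Σ |c_n|^2.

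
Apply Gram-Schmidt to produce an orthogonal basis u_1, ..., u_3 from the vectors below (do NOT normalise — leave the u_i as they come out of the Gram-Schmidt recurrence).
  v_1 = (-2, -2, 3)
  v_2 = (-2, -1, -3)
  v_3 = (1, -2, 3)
Orthogonal basis:
  u_1 = (-2, -2, 3)
  u_2 = (-40/17, -23/17, -42/17)
  u_3 = (243/229, -324/229, -54/229)

Apply the Gram-Schmidt recurrence
  u_1 = v_1
  u_i = v_i − Σ_{j<i} ((v_i · u_j) / (u_j · u_j)) · u_j.

Step by step this gives:
  u_1 = (-2, -2, 3)
  u_2 = (-40/17, -23/17, -42/17)
  u_3 = (243/229, -324/229, -54/229)

Orthogonality check:
  u_2 · u_1 = 0 (should be 0)
  u_3 · u_1 = 0 (should be 0)
  u_3 · u_2 = 0 (should be 0)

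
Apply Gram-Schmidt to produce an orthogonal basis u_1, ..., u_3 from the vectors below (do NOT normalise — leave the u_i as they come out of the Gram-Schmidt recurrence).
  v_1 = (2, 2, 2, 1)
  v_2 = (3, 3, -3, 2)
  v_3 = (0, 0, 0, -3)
Orthogonal basis:
  u_1 = (2, 2, 2, 1)
  u_2 = (23/13, 23/13, -55/13, 18/13)
  u_3 = (84/113, 84/113, -24/113, -288/113)

Apply the Gram-Schmidt recurrence
  u_1 = v_1
  u_i = v_i − Σ_{j<i} ((v_i · u_j) / (u_j · u_j)) · u_j.

Step by step this gives:
  u_1 = (2, 2, 2, 1)
  u_2 = (23/13, 23/13, -55/13, 18/13)
  u_3 = (84/113, 84/113, -24/113, -288/113)

Orthogonality check:
  u_2 · u_1 = 0 (should be 0)
  u_3 · u_1 = 0 (should be 0)
  u_3 · u_2 = 0 (should be 0)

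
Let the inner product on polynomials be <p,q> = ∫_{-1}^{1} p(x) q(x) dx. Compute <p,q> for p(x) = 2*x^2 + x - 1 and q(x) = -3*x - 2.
<p,q> = -2/3

Expand the product: p(x)·q(x) = -6*x^3 - 7*x^2 + x + 2.
∫_{-1}^{1} of each monomial x^k gives [2/(k+1) if k even, 0 if k odd]. Integrating term-by-term (or equivalently evaluating the antiderivative F(x) = -3*x^4/2 - 7*x^3/3 + x^2/2 + 2*x at the endpoints):
  F(1) − F(−1) = -4/3 − (-2/3) = -2/3.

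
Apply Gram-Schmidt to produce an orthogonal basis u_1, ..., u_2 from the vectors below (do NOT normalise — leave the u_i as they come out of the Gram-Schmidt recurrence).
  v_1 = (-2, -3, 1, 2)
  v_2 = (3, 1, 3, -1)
Orthogonal basis:
  u_1 = (-2, -3, 1, 2)
  u_2 = (19/9, -1/3, 31/9, -1/9)

Apply the Gram-Schmidt recurrence
  u_1 = v_1
  u_i = v_i − Σ_{j<i} ((v_i · u_j) / (u_j · u_j)) · u_j.

Step by step this gives:
  u_1 = (-2, -3, 1, 2)
  u_2 = (19/9, -1/3, 31/9, -1/9)

Orthogonality check:
  u_2 · u_1 = 0 (should be 0)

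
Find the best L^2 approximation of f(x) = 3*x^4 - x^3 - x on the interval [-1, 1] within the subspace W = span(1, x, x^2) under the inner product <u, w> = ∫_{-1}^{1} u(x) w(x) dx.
g(x) = 18*x^2/7 - 8*x/5 - 9/35

The best approximation g ∈ W is the orthogonal projection of f onto W. Writing g = a_0 + a_1 x + a_2 x^2, the coefficients solve the normal equations G · a = b where
  G_{ij} = <φ_i, φ_j> and b_i = <f, φ_i>, with φ_0 = 1, φ_1 = x, φ_2 = x^2.
G =
  [2, 0, 2/3]
  [0, 2/3, 0]
  [2/3, 0, 2/5],
b = (6/5, -16/15, 6/7).
Solving gives a_0 = -9/35, a_1 = -8/5, a_2 = 18/7, so
  g(x) = 18*x^2/7 - 8*x/5 - 9/35.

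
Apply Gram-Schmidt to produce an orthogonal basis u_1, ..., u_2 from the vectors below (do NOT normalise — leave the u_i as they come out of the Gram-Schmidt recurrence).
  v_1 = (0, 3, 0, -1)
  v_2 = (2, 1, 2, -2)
Orthogonal basis:
  u_1 = (0, 3, 0, -1)
  u_2 = (2, -1/2, 2, -3/2)

Apply the Gram-Schmidt recurrence
  u_1 = v_1
  u_i = v_i − Σ_{j<i} ((v_i · u_j) / (u_j · u_j)) · u_j.

Step by step this gives:
  u_1 = (0, 3, 0, -1)
  u_2 = (2, -1/2, 2, -3/2)

Orthogonality check:
  u_2 · u_1 = 0 (should be 0)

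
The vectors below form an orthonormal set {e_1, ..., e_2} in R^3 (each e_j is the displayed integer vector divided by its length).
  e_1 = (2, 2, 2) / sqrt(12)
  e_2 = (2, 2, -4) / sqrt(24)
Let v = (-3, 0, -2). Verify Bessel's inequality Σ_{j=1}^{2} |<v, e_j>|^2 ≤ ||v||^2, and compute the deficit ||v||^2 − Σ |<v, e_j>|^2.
Σ |<v, e_j>|^2 = 17/2; ||v||^2 = 13; deficit = 9/2

Write each e_j = u_j / sqrt(<u_j, u_j>) where u_j is the displayed integer vector. Then <v, e_j> = <v, u_j> / sqrt(<u_j, u_j>), so |<v, e_j>|^2 = <v, u_j>^2 / <u_j, u_j>.
Coefficients: <v, e_1> = -10/sqrt(12), <v, e_2> = 2/sqrt(24).
Square and sum: Σ |<v, e_j>|^2 = 17/2.
Compute ||v||^2 = v·v = 13.
Deficit = 13 − 17/2 = 9/2 ≥ 0, confirming Bessel's inequality. (The deficit equals ||v − Σ <v,e_j> e_j||^2, the squared distance from v to span{e_j}.)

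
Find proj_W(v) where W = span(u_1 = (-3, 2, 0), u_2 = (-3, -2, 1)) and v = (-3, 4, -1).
proj_W(v) = (-459/157, 646/157, -85/157)

Set up U = [u_1 | ... | u_2] ∈ R^(3×2). The projector onto W = col(U) is P = U (U^T U)^(-1) U^T.
Compute U^T U =
  [13, 5]
  [5, 14],
and U^T v = (17, 0).
Solve U^T U · c = U^T v for the coefficients: c = (238/157, -85/157). The projection is proj_W(v) = U c.
Check: (v - proj_W(v)) · u_1 = 0  (should be 0).
Check: (v - proj_W(v)) · u_2 = 0  (should be 0).
Result: proj_W(v) = (-459/157, 646/157, -85/157).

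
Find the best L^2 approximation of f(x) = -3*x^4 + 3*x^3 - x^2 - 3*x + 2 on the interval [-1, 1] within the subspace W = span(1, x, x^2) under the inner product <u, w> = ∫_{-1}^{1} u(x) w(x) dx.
g(x) = -25*x^2/7 - 6*x/5 + 79/35

The best approximation g ∈ W is the orthogonal projection of f onto W. Writing g = a_0 + a_1 x + a_2 x^2, the coefficients solve the normal equations G · a = b where
  G_{ij} = <φ_i, φ_j> and b_i = <f, φ_i>, with φ_0 = 1, φ_1 = x, φ_2 = x^2.
G =
  [2, 0, 2/3]
  [0, 2/3, 0]
  [2/3, 0, 2/5],
b = (32/15, -4/5, 8/105).
Solving gives a_0 = 79/35, a_1 = -6/5, a_2 = -25/7, so
  g(x) = -25*x^2/7 - 6*x/5 + 79/35.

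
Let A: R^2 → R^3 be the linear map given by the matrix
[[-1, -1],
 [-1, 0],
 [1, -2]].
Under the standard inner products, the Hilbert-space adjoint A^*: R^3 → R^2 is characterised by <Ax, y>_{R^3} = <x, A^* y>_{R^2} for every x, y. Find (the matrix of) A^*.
A^* = A^T =
[[-1, -1, 1],
 [-1, 0, -2]]

For real matrices with standard dot products, the defining identity <Ax, y> = <x, A^* y> gives (Ax)^T y = x^T (A^*) y, i.e. x^T A^T y = x^T (A^*) y. Since this holds for all x, y, we must have A^* = A^T. Therefore
A^* =
[[-1, -1, 1],
 [-1, 0, -2]].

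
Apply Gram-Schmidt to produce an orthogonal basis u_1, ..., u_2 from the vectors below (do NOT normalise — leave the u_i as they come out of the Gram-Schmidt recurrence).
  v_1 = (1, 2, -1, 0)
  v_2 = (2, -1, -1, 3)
Orthogonal basis:
  u_1 = (1, 2, -1, 0)
  u_2 = (11/6, -4/3, -5/6, 3)

Apply the Gram-Schmidt recurrence
  u_1 = v_1
  u_i = v_i − Σ_{j<i} ((v_i · u_j) / (u_j · u_j)) · u_j.

Step by step this gives:
  u_1 = (1, 2, -1, 0)
  u_2 = (11/6, -4/3, -5/6, 3)

Orthogonality check:
  u_2 · u_1 = 0 (should be 0)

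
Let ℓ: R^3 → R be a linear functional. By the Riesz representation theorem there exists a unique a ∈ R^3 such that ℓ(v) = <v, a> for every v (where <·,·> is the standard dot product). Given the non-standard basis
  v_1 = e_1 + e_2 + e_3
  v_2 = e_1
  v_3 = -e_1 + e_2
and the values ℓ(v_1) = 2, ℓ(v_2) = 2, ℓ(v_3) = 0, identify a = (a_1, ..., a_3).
a = (2, 2, -2)

Write a = (a_1, ..., a_3) in the standard basis. For each basis vector v_i, ℓ(v_i) = <v_i, a> is a linear equation in the a_j's. Collect the n equations into a matrix system V a = ℓ, where row i of V is v_i (expressed in the standard basis). Since V is invertible (lower-triangular with 1s on the diagonal, up to permutation), solve by back-substitution:
  V =
[[1, 1, 1],
 [1, 0, 0],
 [-1, 1, 0]]
  V a = (2, 2, 0)
Solving gives a = (2, 2, -2).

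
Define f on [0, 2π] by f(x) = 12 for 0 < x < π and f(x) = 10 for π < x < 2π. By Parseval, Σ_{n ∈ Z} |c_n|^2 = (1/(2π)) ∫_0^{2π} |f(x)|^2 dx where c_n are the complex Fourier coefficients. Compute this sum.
Σ |c_n|^2 = 122

Parseval equates the L^2 energy of f (normalised by 1/(2π)) with the ℓ^2 sum of its Fourier coefficients: (1/(2π)) ∫_0^{2π} |f|^2 = Σ |c_n|^2.
Compute the left side: (1/(2π)) [∫_0^π 12^2 dx + ∫_π^{2π} 10^2 dx] = (1/(2π)) · (144π + 100π) = (144 + 100)/2 = 122.
So Σ_{n ∈ Z} |c_n|^2 = 122.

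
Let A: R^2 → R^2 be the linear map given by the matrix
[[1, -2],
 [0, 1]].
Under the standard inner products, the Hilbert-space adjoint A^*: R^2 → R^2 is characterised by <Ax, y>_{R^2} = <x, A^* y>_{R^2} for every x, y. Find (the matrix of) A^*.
A^* = A^T =
[[1, 0],
 [-2, 1]]

For real matrices with standard dot products, the defining identity <Ax, y> = <x, A^* y> gives (Ax)^T y = x^T (A^*) y, i.e. x^T A^T y = x^T (A^*) y. Since this holds for all x, y, we must have A^* = A^T. Therefore
A^* =
[[1, 0],
 [-2, 1]].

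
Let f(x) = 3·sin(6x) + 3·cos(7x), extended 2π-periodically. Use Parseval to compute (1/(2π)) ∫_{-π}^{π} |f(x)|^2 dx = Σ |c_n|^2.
Σ |c_n|^2 = 9

Expand |f|^2 and use orthogonality of {sin(nx), cos(mx)} on [-π, π]:
  ∫_{-π}^{π} sin(nx)^2 dx = π, ∫ cos(mx)^2 dx = π, and cross terms integrate to 0.
So ∫_{-π}^{π} f(x)^2 dx = 3^2 · π + 3^2 · π = (9 + 9)π.
Divide by 2π: (9 + 9)/2 = 9.
By Parseval, this equals Σ |c_n|^2.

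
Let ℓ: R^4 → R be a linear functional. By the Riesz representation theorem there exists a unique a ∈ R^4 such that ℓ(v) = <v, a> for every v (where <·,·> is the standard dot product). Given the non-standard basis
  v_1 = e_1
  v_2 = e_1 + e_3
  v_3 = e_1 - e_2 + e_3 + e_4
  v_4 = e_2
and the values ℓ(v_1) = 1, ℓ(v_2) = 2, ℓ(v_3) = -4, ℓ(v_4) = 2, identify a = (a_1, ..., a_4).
a = (1, 2, 1, -4)

Write a = (a_1, ..., a_4) in the standard basis. For each basis vector v_i, ℓ(v_i) = <v_i, a> is a linear equation in the a_j's. Collect the n equations into a matrix system V a = ℓ, where row i of V is v_i (expressed in the standard basis). Since V is invertible (lower-triangular with 1s on the diagonal, up to permutation), solve by back-substitution:
  V =
[[1, 0, 0, 0],
 [1, 0, 1, 0],
 [1, -1, 1, 1],
 [0, 1, 0, 0]]
  V a = (1, 2, -4, 2)
Solving gives a = (1, 2, 1, -4).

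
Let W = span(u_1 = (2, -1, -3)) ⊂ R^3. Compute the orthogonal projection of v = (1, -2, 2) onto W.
proj_W(v) = (-2/7, 1/7, 3/7)

Set up U = [u_1 | ... | u_1] ∈ R^(3×1). The projector onto W = col(U) is P = U (U^T U)^(-1) U^T.
Compute U^T U =
  [14],
and U^T v = (-2).
Solve U^T U · c = U^T v for the coefficients: c = (-1/7). The projection is proj_W(v) = U c.
Check: (v - proj_W(v)) · u_1 = 0  (should be 0).
Result: proj_W(v) = (-2/7, 1/7, 3/7).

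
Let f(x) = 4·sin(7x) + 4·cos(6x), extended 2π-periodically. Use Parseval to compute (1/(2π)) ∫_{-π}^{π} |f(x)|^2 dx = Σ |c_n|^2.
Σ |c_n|^2 = 16

Expand |f|^2 and use orthogonality of {sin(nx), cos(mx)} on [-π, π]:
  ∫_{-π}^{π} sin(nx)^2 dx = π, ∫ cos(mx)^2 dx = π, and cross terms integrate to 0.
So ∫_{-π}^{π} f(x)^2 dx = 4^2 · π + 4^2 · π = (16 + 16)π.
Divide by 2π: (16 + 16)/2 = 16.
By Parseval, this equals Σ |c_n|^2.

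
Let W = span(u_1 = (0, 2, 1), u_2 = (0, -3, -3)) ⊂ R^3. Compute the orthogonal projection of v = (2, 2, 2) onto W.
proj_W(v) = (0, 2, 2)

Set up U = [u_1 | ... | u_2] ∈ R^(3×2). The projector onto W = col(U) is P = U (U^T U)^(-1) U^T.
Compute U^T U =
  [5, -9]
  [-9, 18],
and U^T v = (6, -12).
Solve U^T U · c = U^T v for the coefficients: c = (0, -2/3). The projection is proj_W(v) = U c.
Check: (v - proj_W(v)) · u_1 = 0  (should be 0).
Check: (v - proj_W(v)) · u_2 = 0  (should be 0).
Result: proj_W(v) = (0, 2, 2).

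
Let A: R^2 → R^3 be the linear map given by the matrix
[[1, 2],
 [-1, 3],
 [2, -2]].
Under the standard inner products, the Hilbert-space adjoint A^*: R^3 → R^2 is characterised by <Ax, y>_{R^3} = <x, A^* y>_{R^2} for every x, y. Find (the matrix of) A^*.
A^* = A^T =
[[1, -1, 2],
 [2, 3, -2]]

For real matrices with standard dot products, the defining identity <Ax, y> = <x, A^* y> gives (Ax)^T y = x^T (A^*) y, i.e. x^T A^T y = x^T (A^*) y. Since this holds for all x, y, we must have A^* = A^T. Therefore
A^* =
[[1, -1, 2],
 [2, 3, -2]].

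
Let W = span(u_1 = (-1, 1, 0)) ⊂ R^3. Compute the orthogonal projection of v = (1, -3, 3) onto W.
proj_W(v) = (2, -2, 0)

Set up U = [u_1 | ... | u_1] ∈ R^(3×1). The projector onto W = col(U) is P = U (U^T U)^(-1) U^T.
Compute U^T U =
  [2],
and U^T v = (-4).
Solve U^T U · c = U^T v for the coefficients: c = (-2). The projection is proj_W(v) = U c.
Check: (v - proj_W(v)) · u_1 = 0  (should be 0).
Result: proj_W(v) = (2, -2, 0).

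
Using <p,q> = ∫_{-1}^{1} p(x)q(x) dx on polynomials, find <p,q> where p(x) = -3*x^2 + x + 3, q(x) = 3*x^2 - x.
<p,q> = 26/15

Expand the product: p(x)·q(x) = -9*x^4 + 6*x^3 + 8*x^2 - 3*x.
∫_{-1}^{1} of each monomial x^k gives [2/(k+1) if k even, 0 if k odd]. Integrating term-by-term (or equivalently evaluating the antiderivative F(x) = -9*x^5/5 + 3*x^4/2 + 8*x^3/3 - 3*x^2/2 at the endpoints):
  F(1) − F(−1) = 13/15 − (-13/15) = 26/15.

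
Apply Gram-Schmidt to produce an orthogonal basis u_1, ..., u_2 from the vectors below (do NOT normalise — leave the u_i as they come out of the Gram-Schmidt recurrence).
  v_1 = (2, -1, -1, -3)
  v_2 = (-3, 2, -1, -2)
Orthogonal basis:
  u_1 = (2, -1, -1, -3)
  u_2 = (-43/15, 29/15, -16/15, -11/5)

Apply the Gram-Schmidt recurrence
  u_1 = v_1
  u_i = v_i − Σ_{j<i} ((v_i · u_j) / (u_j · u_j)) · u_j.

Step by step this gives:
  u_1 = (2, -1, -1, -3)
  u_2 = (-43/15, 29/15, -16/15, -11/5)

Orthogonality check:
  u_2 · u_1 = 0 (should be 0)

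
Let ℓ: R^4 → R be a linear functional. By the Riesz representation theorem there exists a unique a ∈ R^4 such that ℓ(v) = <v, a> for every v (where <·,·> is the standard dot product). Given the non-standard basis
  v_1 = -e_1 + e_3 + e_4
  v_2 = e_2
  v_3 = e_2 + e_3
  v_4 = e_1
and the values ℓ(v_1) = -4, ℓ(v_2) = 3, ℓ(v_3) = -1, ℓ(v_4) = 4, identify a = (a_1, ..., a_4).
a = (4, 3, -4, 4)

Write a = (a_1, ..., a_4) in the standard basis. For each basis vector v_i, ℓ(v_i) = <v_i, a> is a linear equation in the a_j's. Collect the n equations into a matrix system V a = ℓ, where row i of V is v_i (expressed in the standard basis). Since V is invertible (lower-triangular with 1s on the diagonal, up to permutation), solve by back-substitution:
  V =
[[-1, 0, 1, 1],
 [0, 1, 0, 0],
 [0, 1, 1, 0],
 [1, 0, 0, 0]]
  V a = (-4, 3, -1, 4)
Solving gives a = (4, 3, -4, 4).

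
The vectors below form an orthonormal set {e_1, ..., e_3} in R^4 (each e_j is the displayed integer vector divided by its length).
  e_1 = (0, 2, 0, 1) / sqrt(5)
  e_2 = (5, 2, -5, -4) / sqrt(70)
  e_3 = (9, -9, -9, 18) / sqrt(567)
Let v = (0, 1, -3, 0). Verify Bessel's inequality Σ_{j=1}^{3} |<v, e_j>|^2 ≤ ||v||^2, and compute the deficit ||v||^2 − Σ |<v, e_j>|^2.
Σ |<v, e_j>|^2 = 11/2; ||v||^2 = 10; deficit = 9/2

Write each e_j = u_j / sqrt(<u_j, u_j>) where u_j is the displayed integer vector. Then <v, e_j> = <v, u_j> / sqrt(<u_j, u_j>), so |<v, e_j>|^2 = <v, u_j>^2 / <u_j, u_j>.
Coefficients: <v, e_1> = 2/sqrt(5), <v, e_2> = 17/sqrt(70), <v, e_3> = 18/sqrt(567).
Square and sum: Σ |<v, e_j>|^2 = 11/2.
Compute ||v||^2 = v·v = 10.
Deficit = 10 − 11/2 = 9/2 ≥ 0, confirming Bessel's inequality. (The deficit equals ||v − Σ <v,e_j> e_j||^2, the squared distance from v to span{e_j}.)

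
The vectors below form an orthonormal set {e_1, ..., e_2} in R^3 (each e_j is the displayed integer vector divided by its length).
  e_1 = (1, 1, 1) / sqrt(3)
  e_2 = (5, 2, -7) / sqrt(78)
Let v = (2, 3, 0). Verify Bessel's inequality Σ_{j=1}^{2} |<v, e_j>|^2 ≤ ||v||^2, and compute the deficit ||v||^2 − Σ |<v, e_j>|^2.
Σ |<v, e_j>|^2 = 151/13; ||v||^2 = 13; deficit = 18/13

Write each e_j = u_j / sqrt(<u_j, u_j>) where u_j is the displayed integer vector. Then <v, e_j> = <v, u_j> / sqrt(<u_j, u_j>), so |<v, e_j>|^2 = <v, u_j>^2 / <u_j, u_j>.
Coefficients: <v, e_1> = 5/sqrt(3), <v, e_2> = 16/sqrt(78).
Square and sum: Σ |<v, e_j>|^2 = 151/13.
Compute ||v||^2 = v·v = 13.
Deficit = 13 − 151/13 = 18/13 ≥ 0, confirming Bessel's inequality. (The deficit equals ||v − Σ <v,e_j> e_j||^2, the squared distance from v to span{e_j}.)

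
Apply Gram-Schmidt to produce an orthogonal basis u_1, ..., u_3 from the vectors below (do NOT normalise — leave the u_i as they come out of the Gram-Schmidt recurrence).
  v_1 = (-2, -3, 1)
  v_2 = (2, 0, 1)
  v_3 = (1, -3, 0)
Orthogonal basis:
  u_1 = (-2, -3, 1)
  u_2 = (11/7, -9/14, 17/14)
  u_3 = (45/61, -60/61, -90/61)

Apply the Gram-Schmidt recurrence
  u_1 = v_1
  u_i = v_i − Σ_{j<i} ((v_i · u_j) / (u_j · u_j)) · u_j.

Step by step this gives:
  u_1 = (-2, -3, 1)
  u_2 = (11/7, -9/14, 17/14)
  u_3 = (45/61, -60/61, -90/61)

Orthogonality check:
  u_2 · u_1 = 0 (should be 0)
  u_3 · u_1 = 0 (should be 0)
  u_3 · u_2 = 0 (should be 0)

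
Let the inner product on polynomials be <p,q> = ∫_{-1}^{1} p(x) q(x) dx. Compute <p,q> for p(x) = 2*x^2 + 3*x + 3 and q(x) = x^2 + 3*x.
<p,q> = 44/5

Expand the product: p(x)·q(x) = 2*x^4 + 9*x^3 + 12*x^2 + 9*x.
∫_{-1}^{1} of each monomial x^k gives [2/(k+1) if k even, 0 if k odd]. Integrating term-by-term (or equivalently evaluating the antiderivative F(x) = 2*x^5/5 + 9*x^4/4 + 4*x^3 + 9*x^2/2 at the endpoints):
  F(1) − F(−1) = 223/20 − (47/20) = 44/5.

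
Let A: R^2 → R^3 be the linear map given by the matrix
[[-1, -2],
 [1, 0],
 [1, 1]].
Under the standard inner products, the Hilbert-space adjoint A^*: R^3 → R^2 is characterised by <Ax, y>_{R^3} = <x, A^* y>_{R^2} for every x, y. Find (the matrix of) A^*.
A^* = A^T =
[[-1, 1, 1],
 [-2, 0, 1]]

For real matrices with standard dot products, the defining identity <Ax, y> = <x, A^* y> gives (Ax)^T y = x^T (A^*) y, i.e. x^T A^T y = x^T (A^*) y. Since this holds for all x, y, we must have A^* = A^T. Therefore
A^* =
[[-1, 1, 1],
 [-2, 0, 1]].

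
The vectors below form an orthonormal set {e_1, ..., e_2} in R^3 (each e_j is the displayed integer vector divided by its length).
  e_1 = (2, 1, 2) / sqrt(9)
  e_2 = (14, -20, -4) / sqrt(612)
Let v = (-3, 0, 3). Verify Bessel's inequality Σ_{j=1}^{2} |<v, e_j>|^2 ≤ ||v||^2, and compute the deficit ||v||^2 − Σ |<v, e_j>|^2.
Σ |<v, e_j>|^2 = 81/17; ||v||^2 = 18; deficit = 225/17

Write each e_j = u_j / sqrt(<u_j, u_j>) where u_j is the displayed integer vector. Then <v, e_j> = <v, u_j> / sqrt(<u_j, u_j>), so |<v, e_j>|^2 = <v, u_j>^2 / <u_j, u_j>.
Coefficients: <v, e_1> = 0/sqrt(9), <v, e_2> = -54/sqrt(612).
Square and sum: Σ |<v, e_j>|^2 = 81/17.
Compute ||v||^2 = v·v = 18.
Deficit = 18 − 81/17 = 225/17 ≥ 0, confirming Bessel's inequality. (The deficit equals ||v − Σ <v,e_j> e_j||^2, the squared distance from v to span{e_j}.)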